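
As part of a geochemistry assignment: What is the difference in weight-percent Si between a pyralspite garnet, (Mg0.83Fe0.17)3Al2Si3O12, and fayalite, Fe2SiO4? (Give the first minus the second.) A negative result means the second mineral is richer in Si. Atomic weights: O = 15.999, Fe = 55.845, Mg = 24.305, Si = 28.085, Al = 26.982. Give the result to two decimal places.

6.32 percentage points

M((Mg0.83Fe0.17)3Al2Si3O12) = 419.207 g/mol, so wt% Si = 84.255/419.207 × 100 = 20.10%.
M(Fe2SiO4) = 203.771 g/mol, so wt% Si = 28.085/203.771 × 100 = 13.78%.
20.10 − 13.78 = 6.32 pp.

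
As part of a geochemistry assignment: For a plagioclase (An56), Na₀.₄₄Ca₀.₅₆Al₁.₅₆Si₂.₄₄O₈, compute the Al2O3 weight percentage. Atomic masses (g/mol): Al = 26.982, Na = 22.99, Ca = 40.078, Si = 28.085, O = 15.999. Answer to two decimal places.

Molar mass of Na₀.₄₄Ca₀.₅₆Al₁.₅₆Si₂.₄₄O₈ = 0.44*22.99 + 0.56*40.078 + 1.56*26.982 + 2.44*28.085 + 8*15.999 = 271.171 g/mol.
Each formula unit contains 1.56 Al, equivalent to 1.56/2 = 0.7800 mol Al2O3.
M(Al2O3) = 2×26.982 + 3×15.999 = 101.961 g/mol.
Mass of Al2O3 per formula unit = 0.7800 × 101.961 = 79.530 g.
Al2O3 wt% = 79.530 / 271.171 × 100 = 29.33%.

29.33 wt%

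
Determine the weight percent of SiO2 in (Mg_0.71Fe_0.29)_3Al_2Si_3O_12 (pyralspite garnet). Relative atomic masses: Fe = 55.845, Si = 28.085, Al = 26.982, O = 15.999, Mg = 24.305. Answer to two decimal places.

Molar mass of (Mg_0.71Fe_0.29)_3Al_2Si_3O_12 = 2.13·24.305 + 0.87·55.845 + 2·26.982 + 3·28.085 + 12·15.999 = 430.562 g/mol.
Each formula unit contains 3 Si, equivalent to 3/1 = 3.0000 mol SiO2.
M(SiO2) = 1×28.085 + 2×15.999 = 60.083 g/mol.
Mass of SiO2 per formula unit = 3.0000 × 60.083 = 180.249 g.
SiO2 wt% = 180.249 / 430.562 × 100 = 41.86%.

41.86 wt%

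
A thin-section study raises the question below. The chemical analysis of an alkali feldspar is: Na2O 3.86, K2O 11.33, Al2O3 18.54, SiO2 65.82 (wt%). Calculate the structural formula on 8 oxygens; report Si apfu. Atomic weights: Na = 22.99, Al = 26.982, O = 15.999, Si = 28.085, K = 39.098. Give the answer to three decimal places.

Na2O: 3.86/61.979 = 0.06228 mol → 0.12456 mol Na, 0.06228 mol O.
K2O: 11.33/94.195 = 0.12028 mol → 0.24056 mol K, 0.12028 mol O.
Al2O3: 18.54/101.961 = 0.18183 mol → 0.36366 mol Al, 0.54549 mol O.
SiO2: 65.82/60.083 = 1.09548 mol → 1.09548 mol Si, 2.19096 mol O.
Total oxygen = 2.91901 mol. Normalization factor = 8/2.91901 = 2.74066.
Si per 8 O = 1.09548 × 2.74066 = 3.002.

3.002 Si apfu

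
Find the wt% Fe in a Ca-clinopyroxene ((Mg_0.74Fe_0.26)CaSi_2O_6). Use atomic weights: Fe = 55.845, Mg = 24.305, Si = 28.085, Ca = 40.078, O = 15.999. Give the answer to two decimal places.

6.46 mass %

Molar mass of (Mg_0.74Fe_0.26)CaSi_2O_6: 0.74*24.305 + 0.26*55.845 + 1*40.078 + 2*28.085 + 6*15.999 = 224.747 g/mol.
Mass of Fe per formula unit: 0.26 × 55.845 = 14.520 g.
Weight fraction Fe = 14.520 / 224.747 = 0.0646.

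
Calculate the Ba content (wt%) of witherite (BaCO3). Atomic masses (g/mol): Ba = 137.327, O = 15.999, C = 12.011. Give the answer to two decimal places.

Molar mass of BaCO3: 1*137.327 + 1*12.011 + 3*15.999 = 197.335 g/mol.
Mass of Ba per formula unit: 1 × 137.327 = 137.327 g.
Weight fraction Ba = 137.327 / 197.335 = 0.6959.

69.59 wt%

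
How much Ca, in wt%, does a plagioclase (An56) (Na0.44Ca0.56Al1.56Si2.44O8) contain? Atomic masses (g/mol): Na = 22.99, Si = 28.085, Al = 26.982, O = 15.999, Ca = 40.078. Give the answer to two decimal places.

8.28 wt%

Formula mass = 0.44·22.99 + 0.56·40.078 + 1.56·26.982 + 2.44·28.085 + 8·15.999 = 271.171 g/mol, of which 22.444 g is Ca.
So Ca makes up 22.444/271.171 = 0.0828 of the mass, i.e. 8.28%.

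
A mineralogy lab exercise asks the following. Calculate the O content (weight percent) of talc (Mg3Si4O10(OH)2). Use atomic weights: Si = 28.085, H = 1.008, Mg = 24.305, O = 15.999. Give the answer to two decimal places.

Formula mass = 3*24.305 + 4*28.085 + 12*15.999 + 2*1.008 = 379.259 g/mol, of which 191.988 g is O.
So O makes up 191.988/379.259 = 0.5062 of the mass, i.e. 50.62%.

50.62 weight percent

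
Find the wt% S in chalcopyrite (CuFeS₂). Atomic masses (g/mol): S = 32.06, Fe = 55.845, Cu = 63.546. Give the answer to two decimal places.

Molar mass of CuFeS₂: 1×63.546 + 1×55.845 + 2×32.06 = 183.511 g/mol.
Mass of S per formula unit: 2 × 32.06 = 64.120 g.
Weight fraction S = 64.120 / 183.511 = 0.3494.

34.94 wt%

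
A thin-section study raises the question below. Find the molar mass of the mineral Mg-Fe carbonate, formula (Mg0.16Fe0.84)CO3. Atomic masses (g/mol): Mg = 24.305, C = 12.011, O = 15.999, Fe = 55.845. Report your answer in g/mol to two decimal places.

Mg: 0.16 × 24.305 = 3.8888
Fe: 0.84 × 55.845 = 46.9098
C: 1 × 12.011 = 12.0110
O: 3 × 15.999 = 47.9970
Summing the contributions gives the formula mass.

110.81 g/mol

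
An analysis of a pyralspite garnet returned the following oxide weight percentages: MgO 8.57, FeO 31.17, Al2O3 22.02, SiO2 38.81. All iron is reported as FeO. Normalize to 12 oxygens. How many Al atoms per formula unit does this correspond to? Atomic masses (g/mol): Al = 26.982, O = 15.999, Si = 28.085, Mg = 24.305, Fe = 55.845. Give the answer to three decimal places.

2.004 Al apfu

MgO (M=40.304): mol = 0.21263; Mg = 0.21263, O = 0.21263.
FeO (M=71.844): mol = 0.43386; Fe = 0.43386, O = 0.43386.
Al2O3 (M=101.961): mol = 0.21596; Al = 0.43192, O = 0.64788.
SiO2 (M=60.083): mol = 0.64594; Si = 0.64594, O = 1.29188.
ΣO = 2.58625; factor = 12/ΣO = 4.63992.
Al apfu = 0.43192 × 4.63992 = 2.004.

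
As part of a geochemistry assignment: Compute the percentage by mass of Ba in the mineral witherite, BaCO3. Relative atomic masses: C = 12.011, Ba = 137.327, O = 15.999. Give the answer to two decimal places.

Formula mass = 1·137.327 + 1·12.011 + 3·15.999 = 197.335 g/mol, of which 137.327 g is Ba.
So Ba makes up 137.327/197.335 = 0.6959 of the mass, i.e. 69.59%.

69.59 mass %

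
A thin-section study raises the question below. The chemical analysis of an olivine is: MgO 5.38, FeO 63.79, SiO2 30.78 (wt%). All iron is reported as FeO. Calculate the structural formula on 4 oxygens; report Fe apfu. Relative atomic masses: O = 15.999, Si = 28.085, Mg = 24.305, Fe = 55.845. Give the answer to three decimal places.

5.38 wt% MgO ÷ 40.304 g/mol = 0.13349 mol, giving 0.13349 Mg and 0.13349 O.
63.79 wt% FeO ÷ 71.844 g/mol = 0.88790 mol, giving 0.88790 Fe and 0.88790 O.
30.78 wt% SiO2 ÷ 60.083 g/mol = 0.51229 mol, giving 0.51229 Si and 1.02458 O.
Oxygen sums to 2.04597; scaling by 4/2.04597 = 1.95506 puts the formula on 4 O.
Fe: 0.88790 × 1.95506 = 1.736 atoms per formula unit.

1.736 Fe apfu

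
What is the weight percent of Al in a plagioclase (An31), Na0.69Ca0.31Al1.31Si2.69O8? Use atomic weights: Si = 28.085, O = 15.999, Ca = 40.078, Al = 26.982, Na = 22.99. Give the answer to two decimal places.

M(Na0.69Ca0.31Al1.31Si2.69O8) = 267.174 g/mol.
Al contributes 1.31 × 26.982 = 35.346 g per mole.
35.346/267.174 = 0.1323 → 13.23%.

13.23 weight percent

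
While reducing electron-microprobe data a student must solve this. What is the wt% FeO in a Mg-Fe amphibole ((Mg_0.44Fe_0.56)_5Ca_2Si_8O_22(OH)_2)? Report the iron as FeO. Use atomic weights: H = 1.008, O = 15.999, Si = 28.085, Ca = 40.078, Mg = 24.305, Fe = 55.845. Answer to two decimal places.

Molar mass of (Mg_0.44Fe_0.56)_5Ca_2Si_8O_22(OH)_2 = 2.20×24.305 + 2.80×55.845 + 2×40.078 + 8×28.085 + 24×15.999 + 2×1.008 = 900.665 g/mol.
Each formula unit contains 2.80 Fe, equivalent to 2.80/1 = 2.8000 mol FeO.
M(FeO) = 1×55.845 + 1×15.999 = 71.844 g/mol.
Mass of FeO per formula unit = 2.8000 × 71.844 = 201.163 g.
FeO wt% = 201.163 / 900.665 × 100 = 22.33%.

22.33 wt%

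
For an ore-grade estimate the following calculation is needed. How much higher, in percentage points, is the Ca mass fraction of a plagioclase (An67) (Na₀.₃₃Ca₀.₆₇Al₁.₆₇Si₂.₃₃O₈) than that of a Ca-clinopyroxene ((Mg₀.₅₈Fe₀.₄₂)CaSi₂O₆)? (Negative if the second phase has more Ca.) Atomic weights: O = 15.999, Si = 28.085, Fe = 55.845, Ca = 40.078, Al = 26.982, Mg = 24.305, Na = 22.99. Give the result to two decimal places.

First mineral: 26.852 g Ca in 272.929 g formula = 9.84 wt% Ca.
Second mineral: 40.078 g Ca in 229.794 g formula = 17.44 wt% Ca.
9.84% − 17.44% gives a difference of -7.60 percentage points.

-7.60 percentage points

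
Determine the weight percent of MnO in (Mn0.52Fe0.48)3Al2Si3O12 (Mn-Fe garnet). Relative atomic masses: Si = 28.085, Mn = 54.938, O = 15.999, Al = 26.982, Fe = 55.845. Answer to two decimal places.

22.30 wt%

Molar mass of (Mn0.52Fe0.48)3Al2Si3O12 = 1.56×54.938 + 1.44×55.845 + 2×26.982 + 3×28.085 + 12×15.999 = 496.327 g/mol.
Each formula unit contains 1.56 Mn, equivalent to 1.56/1 = 1.5600 mol MnO.
M(MnO) = 1×54.938 + 1×15.999 = 70.937 g/mol.
Mass of MnO per formula unit = 1.5600 × 70.937 = 110.662 g.
MnO wt% = 110.662 / 496.327 × 100 = 22.30%.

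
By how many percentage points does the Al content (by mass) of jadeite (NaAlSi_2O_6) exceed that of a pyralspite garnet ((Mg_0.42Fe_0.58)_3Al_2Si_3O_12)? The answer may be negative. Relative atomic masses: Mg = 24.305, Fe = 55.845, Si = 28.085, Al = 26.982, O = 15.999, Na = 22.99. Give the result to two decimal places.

Al in NaAlSi_2O_6: molar mass 202.136 g/mol; 1×26.982 = 26.982 g → 13.35 wt%.
Al in (Mg_0.42Fe_0.58)_3Al_2Si_3O_12: molar mass 458.002 g/mol; 2×26.982 = 53.964 g → 11.78 wt%.
Difference = 13.35 − 11.78 = 1.57 percentage points.

1.57 percentage points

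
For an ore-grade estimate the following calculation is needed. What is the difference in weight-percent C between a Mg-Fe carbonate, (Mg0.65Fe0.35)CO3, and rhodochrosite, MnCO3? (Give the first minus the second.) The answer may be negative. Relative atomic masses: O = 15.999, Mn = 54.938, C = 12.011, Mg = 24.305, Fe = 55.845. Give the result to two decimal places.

2.15 percentage points

First mineral: 12.011 g C in 95.352 g formula = 12.60 wt% C.
Second mineral: 12.011 g C in 114.946 g formula = 10.45 wt% C.
12.60% − 10.45% gives a difference of 2.15 percentage points.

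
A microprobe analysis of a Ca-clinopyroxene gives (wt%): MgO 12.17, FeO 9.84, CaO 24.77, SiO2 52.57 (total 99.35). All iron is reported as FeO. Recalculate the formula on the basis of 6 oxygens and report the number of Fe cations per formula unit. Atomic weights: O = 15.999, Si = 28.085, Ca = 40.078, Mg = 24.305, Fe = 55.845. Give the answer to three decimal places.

12.17 wt% MgO ÷ 40.304 g/mol = 0.30196 mol, giving 0.30196 Mg and 0.30196 O.
9.84 wt% FeO ÷ 71.844 g/mol = 0.13696 mol, giving 0.13696 Fe and 0.13696 O.
24.77 wt% CaO ÷ 56.077 g/mol = 0.44171 mol, giving 0.44171 Ca and 0.44171 O.
52.57 wt% SiO2 ÷ 60.083 g/mol = 0.87496 mol, giving 0.87496 Si and 1.74992 O.
Oxygen sums to 2.63055; scaling by 6/2.63055 = 2.28089 puts the formula on 6 O.
Fe: 0.13696 × 2.28089 = 0.312 atoms per formula unit.

0.312 Fe apfu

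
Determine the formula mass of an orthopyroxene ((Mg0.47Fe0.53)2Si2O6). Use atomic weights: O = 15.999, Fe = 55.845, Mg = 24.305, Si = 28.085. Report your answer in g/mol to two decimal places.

The formula mass is the sum 0.94*24.305 + 1.06*55.845 + 2*28.085 + 6*15.999.

234.21 g/mol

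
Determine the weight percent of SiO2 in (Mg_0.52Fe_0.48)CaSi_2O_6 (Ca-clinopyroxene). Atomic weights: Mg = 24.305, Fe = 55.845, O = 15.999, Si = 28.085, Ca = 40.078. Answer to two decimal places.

51.87 wt%

M((Mg_0.52Fe_0.48)CaSi_2O_6) = 231.686 g/mol; M(SiO2) = 60.083 g/mol.
Moles SiO2 per formula unit = 2 Si ÷ 1 = 2.0000.
SiO2 fraction = (2.0000 × 60.083) / 231.686 = 120.166/231.686 = 0.5187.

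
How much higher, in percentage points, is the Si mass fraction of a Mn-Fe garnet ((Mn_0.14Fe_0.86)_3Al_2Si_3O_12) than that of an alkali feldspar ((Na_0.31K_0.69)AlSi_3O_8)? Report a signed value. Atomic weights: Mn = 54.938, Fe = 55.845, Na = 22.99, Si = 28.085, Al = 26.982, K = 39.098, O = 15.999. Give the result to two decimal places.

First mineral: 84.255 g Si in 497.361 g formula = 16.94 wt% Si.
Second mineral: 84.255 g Si in 273.334 g formula = 30.82 wt% Si.
16.94% − 30.82% gives a difference of -13.88 percentage points.

-13.88 percentage points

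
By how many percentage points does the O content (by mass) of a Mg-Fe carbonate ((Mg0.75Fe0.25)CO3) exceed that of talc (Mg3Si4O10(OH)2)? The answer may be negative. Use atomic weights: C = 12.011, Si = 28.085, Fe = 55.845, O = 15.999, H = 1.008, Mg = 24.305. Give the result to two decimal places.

1.44 percentage points

M((Mg0.75Fe0.25)CO3) = 92.198 g/mol, so wt% O = 47.997/92.198 × 100 = 52.06%.
M(Mg3Si4O10(OH)2) = 379.259 g/mol, so wt% O = 191.988/379.259 × 100 = 50.62%.
52.06 − 50.62 = 1.44 pp.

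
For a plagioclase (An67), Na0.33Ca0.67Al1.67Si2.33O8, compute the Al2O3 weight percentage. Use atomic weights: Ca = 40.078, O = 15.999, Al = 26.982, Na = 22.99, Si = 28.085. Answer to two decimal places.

31.19 wt%

Formula mass = 272.929 g/mol.
1.67 Al → 0.8350 mol Al2O3 per formula unit; M(Al2O3) = 101.961, so Al2O3 mass = 85.137 g.
85.137/272.929 × 100 = 31.19 wt%.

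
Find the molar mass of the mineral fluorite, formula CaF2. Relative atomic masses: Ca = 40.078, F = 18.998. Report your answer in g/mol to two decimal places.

Ca: 1 × 40.078 = 40.0780
F: 2 × 18.998 = 37.9960
Summing the contributions gives the formula mass.

78.07 g/mol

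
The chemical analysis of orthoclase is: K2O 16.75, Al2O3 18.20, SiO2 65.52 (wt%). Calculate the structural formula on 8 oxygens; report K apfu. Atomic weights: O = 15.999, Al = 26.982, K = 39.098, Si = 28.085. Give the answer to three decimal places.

K2O: 16.75/94.195 = 0.17782 mol → 0.35564 mol K, 0.17782 mol O.
Al2O3: 18.20/101.961 = 0.17850 mol → 0.35700 mol Al, 0.53550 mol O.
SiO2: 65.52/60.083 = 1.09049 mol → 1.09049 mol Si, 2.18098 mol O.
Total oxygen = 2.89430 mol. Normalization factor = 8/2.89430 = 2.76405.
K per 8 O = 0.35564 × 2.76405 = 0.983.

0.983 K apfu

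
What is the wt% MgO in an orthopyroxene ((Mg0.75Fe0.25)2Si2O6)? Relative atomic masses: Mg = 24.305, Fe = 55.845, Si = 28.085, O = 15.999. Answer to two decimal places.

27.92 wt%

Molar mass of (Mg0.75Fe0.25)2Si2O6 = 1.50·24.305 + 0.50·55.845 + 2·28.085 + 6·15.999 = 216.544 g/mol.
Each formula unit contains 1.50 Mg, equivalent to 1.50/1 = 1.5000 mol MgO.
M(MgO) = 1×24.305 + 1×15.999 = 40.304 g/mol.
Mass of MgO per formula unit = 1.5000 × 40.304 = 60.456 g.
MgO wt% = 60.456 / 216.544 × 100 = 27.92%.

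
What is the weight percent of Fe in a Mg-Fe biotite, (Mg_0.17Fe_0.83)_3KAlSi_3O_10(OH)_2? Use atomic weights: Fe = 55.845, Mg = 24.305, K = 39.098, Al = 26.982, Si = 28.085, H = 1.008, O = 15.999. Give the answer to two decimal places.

Molar mass of (Mg_0.17Fe_0.83)_3KAlSi_3O_10(OH)_2: 0.51·24.305 + 2.49·55.845 + 1·39.098 + 1·26.982 + 3·28.085 + 12·15.999 + 2·1.008 = 495.789 g/mol.
Mass of Fe per formula unit: 2.49 × 55.845 = 139.054 g.
Weight fraction Fe = 139.054 / 495.789 = 0.2805.

28.05 mass %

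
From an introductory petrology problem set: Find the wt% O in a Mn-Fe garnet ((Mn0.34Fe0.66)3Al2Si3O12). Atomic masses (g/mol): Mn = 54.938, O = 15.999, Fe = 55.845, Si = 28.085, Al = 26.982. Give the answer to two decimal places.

Molar mass of (Mn0.34Fe0.66)3Al2Si3O12: 1.02·54.938 + 1.98·55.845 + 2·26.982 + 3·28.085 + 12·15.999 = 496.817 g/mol.
Mass of O per formula unit: 12 × 15.999 = 191.988 g.
Weight fraction O = 191.988 / 496.817 = 0.3864.

38.64 wt%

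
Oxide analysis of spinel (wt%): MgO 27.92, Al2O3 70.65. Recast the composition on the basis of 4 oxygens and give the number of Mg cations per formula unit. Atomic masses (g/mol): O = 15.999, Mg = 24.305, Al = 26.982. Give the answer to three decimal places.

1.000 Mg apfu

MgO: 27.92/40.304 = 0.69274 mol → 0.69274 mol Mg, 0.69274 mol O.
Al2O3: 70.65/101.961 = 0.69291 mol → 1.38582 mol Al, 2.07873 mol O.
Total oxygen = 2.77147 mol. Normalization factor = 4/2.77147 = 1.44328.
Mg per 4 O = 0.69274 × 1.44328 = 1.000.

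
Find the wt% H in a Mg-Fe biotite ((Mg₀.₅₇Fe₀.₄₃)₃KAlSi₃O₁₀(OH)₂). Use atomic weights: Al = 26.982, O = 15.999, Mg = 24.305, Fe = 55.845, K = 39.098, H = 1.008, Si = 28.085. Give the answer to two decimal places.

Formula mass = 1.71×24.305 + 1.29×55.845 + 1×39.098 + 1×26.982 + 3×28.085 + 12×15.999 + 2×1.008 = 457.941 g/mol, of which 2.016 g is H.
So H makes up 2.016/457.941 = 0.0044 of the mass, i.e. 0.44%.

0.44 weight percent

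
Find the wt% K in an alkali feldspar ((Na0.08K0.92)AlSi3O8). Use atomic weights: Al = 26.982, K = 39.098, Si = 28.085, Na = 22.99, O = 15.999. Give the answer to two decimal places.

M((Na0.08K0.92)AlSi3O8) = 277.038 g/mol.
K contributes 0.92 × 39.098 = 35.970 g per mole.
35.970/277.038 = 0.1298 → 12.98%.

12.98 weight percent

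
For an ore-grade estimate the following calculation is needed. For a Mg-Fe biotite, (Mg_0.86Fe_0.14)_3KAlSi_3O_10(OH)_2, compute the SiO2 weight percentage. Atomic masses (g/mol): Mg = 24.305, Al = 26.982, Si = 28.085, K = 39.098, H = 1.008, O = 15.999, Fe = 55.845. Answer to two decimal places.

Formula mass = 430.501 g/mol.
3 Si → 3.0000 mol SiO2 per formula unit; M(SiO2) = 60.083, so SiO2 mass = 180.249 g.
180.249/430.501 × 100 = 41.87 wt%.

41.87 wt%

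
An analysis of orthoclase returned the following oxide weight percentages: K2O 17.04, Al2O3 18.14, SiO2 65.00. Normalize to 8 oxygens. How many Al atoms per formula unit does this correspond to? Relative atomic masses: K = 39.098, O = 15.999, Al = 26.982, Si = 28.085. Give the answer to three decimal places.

K2O (M=94.195): mol = 0.18090; K = 0.36180, O = 0.18090.
Al2O3 (M=101.961): mol = 0.17791; Al = 0.35582, O = 0.53373.
SiO2 (M=60.083): mol = 1.08184; Si = 1.08184, O = 2.16368.
ΣO = 2.87831; factor = 8/ΣO = 2.77941.
Al apfu = 0.35582 × 2.77941 = 0.989.

0.989 Al apfu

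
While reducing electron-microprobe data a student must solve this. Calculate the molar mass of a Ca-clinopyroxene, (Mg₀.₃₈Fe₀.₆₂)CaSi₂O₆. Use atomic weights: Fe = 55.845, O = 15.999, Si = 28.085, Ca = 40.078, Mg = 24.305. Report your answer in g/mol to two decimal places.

M = 0.38×24.305 + 0.62×55.845 + 1×40.078 + 2×28.085 + 6×15.999

236.10 g/mol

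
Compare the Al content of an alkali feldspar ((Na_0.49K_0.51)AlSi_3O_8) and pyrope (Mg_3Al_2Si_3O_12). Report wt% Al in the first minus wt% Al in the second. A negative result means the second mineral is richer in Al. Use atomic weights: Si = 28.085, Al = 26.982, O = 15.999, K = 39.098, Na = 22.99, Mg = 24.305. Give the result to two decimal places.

First mineral: 26.982 g Al in 270.434 g formula = 9.98 wt% Al.
Second mineral: 53.964 g Al in 403.122 g formula = 13.39 wt% Al.
9.98% − 13.39% gives a difference of -3.41 percentage points.

-3.41 percentage points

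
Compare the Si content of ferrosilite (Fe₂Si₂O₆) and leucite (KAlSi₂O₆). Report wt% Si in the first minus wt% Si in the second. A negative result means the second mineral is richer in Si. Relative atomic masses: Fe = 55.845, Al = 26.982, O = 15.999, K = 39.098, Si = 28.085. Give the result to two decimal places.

Si in Fe₂Si₂O₆: molar mass 263.854 g/mol; 2×28.085 = 56.170 g → 21.29 wt%.
Si in KAlSi₂O₆: molar mass 218.244 g/mol; 2×28.085 = 56.170 g → 25.74 wt%.
Difference = 21.29 − 25.74 = -4.45 percentage points.

-4.45 percentage points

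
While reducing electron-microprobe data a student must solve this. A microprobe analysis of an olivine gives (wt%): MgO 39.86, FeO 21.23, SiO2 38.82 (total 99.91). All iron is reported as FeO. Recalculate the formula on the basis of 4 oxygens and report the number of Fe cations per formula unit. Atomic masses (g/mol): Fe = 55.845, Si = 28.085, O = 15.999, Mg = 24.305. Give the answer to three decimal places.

39.86 wt% MgO ÷ 40.304 g/mol = 0.98898 mol, giving 0.98898 Mg and 0.98898 O.
21.23 wt% FeO ÷ 71.844 g/mol = 0.29550 mol, giving 0.29550 Fe and 0.29550 O.
38.82 wt% SiO2 ÷ 60.083 g/mol = 0.64611 mol, giving 0.64611 Si and 1.29222 O.
Oxygen sums to 2.57670; scaling by 4/2.57670 = 1.55237 puts the formula on 4 O.
Fe: 0.29550 × 1.55237 = 0.459 atoms per formula unit.

0.459 Fe apfu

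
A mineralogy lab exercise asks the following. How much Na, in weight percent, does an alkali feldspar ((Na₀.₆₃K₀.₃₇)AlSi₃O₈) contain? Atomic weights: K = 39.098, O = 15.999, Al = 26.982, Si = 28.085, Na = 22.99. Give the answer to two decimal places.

5.40 weight percent

M((Na₀.₆₃K₀.₃₇)AlSi₃O₈) = 268.179 g/mol.
Na contributes 0.63 × 22.99 = 14.484 g per mole.
14.484/268.179 = 0.0540 → 5.40%.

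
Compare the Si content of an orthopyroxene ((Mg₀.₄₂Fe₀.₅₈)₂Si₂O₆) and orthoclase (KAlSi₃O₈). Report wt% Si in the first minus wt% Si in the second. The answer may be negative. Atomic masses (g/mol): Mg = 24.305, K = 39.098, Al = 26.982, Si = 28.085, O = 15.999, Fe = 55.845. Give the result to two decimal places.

Si in (Mg₀.₄₂Fe₀.₅₈)₂Si₂O₆: molar mass 237.360 g/mol; 2×28.085 = 56.170 g → 23.66 wt%.
Si in KAlSi₃O₈: molar mass 278.327 g/mol; 3×28.085 = 84.255 g → 30.27 wt%.
Difference = 23.66 − 30.27 = -6.61 percentage points.

-6.61 percentage points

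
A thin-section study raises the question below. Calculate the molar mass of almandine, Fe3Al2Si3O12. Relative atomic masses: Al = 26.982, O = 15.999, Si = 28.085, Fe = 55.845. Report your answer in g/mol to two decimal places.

Fe: 3 × 55.845 = 167.5350
Al: 2 × 26.982 = 53.9640
Si: 3 × 28.085 = 84.2550
O: 12 × 15.999 = 191.9880
Summing the contributions gives the formula mass.

497.74 g/mol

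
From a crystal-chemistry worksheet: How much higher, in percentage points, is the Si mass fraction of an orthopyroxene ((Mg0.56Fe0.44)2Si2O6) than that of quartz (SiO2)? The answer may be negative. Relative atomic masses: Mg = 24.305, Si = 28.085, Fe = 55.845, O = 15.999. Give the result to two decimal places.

Si in (Mg0.56Fe0.44)2Si2O6: molar mass 228.529 g/mol; 2×28.085 = 56.170 g → 24.58 wt%.
Si in SiO2: molar mass 60.083 g/mol; 1×28.085 = 28.085 g → 46.74 wt%.
Difference = 24.58 − 46.74 = -22.16 percentage points.

-22.16 percentage points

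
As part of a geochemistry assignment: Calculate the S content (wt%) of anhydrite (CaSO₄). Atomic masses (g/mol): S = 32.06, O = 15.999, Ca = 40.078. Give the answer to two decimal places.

23.55 wt%

M(CaSO₄) = 136.134 g/mol.
S contributes 1 × 32.06 = 32.060 g per mole.
32.060/136.134 = 0.2355 → 23.55%.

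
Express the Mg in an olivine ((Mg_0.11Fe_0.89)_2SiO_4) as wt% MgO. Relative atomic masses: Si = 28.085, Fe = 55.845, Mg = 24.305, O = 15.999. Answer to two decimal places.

4.50 wt%

Molar mass of (Mg_0.11Fe_0.89)_2SiO_4 = 0.22×24.305 + 1.78×55.845 + 1×28.085 + 4×15.999 = 196.832 g/mol.
Each formula unit contains 0.22 Mg, equivalent to 0.22/1 = 0.2200 mol MgO.
M(MgO) = 1×24.305 + 1×15.999 = 40.304 g/mol.
Mass of MgO per formula unit = 0.2200 × 40.304 = 8.867 g.
MgO wt% = 8.867 / 196.832 × 100 = 4.50%.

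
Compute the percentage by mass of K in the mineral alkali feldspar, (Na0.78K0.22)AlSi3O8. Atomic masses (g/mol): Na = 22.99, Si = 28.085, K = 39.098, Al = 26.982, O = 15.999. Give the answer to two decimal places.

M((Na0.78K0.22)AlSi3O8) = 265.763 g/mol.
K contributes 0.22 × 39.098 = 8.602 g per mole.
8.602/265.763 = 0.0324 → 3.24%.

3.24 weight percent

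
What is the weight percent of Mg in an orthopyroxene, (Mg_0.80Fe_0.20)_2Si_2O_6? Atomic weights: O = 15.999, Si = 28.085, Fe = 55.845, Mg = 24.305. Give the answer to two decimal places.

M((Mg_0.80Fe_0.20)_2Si_2O_6) = 213.390 g/mol.
Mg contributes 1.60 × 24.305 = 38.888 g per mole.
38.888/213.390 = 0.1822 → 18.22%.

18.22 wt%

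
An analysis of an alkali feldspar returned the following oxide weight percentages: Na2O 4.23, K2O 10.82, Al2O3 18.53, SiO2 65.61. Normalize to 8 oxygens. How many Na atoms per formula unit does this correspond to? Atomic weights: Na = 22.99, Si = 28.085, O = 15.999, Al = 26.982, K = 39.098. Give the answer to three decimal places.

0.375 Na apfu

Na2O: 4.23/61.979 = 0.06825 mol → 0.13650 mol Na, 0.06825 mol O.
K2O: 10.82/94.195 = 0.11487 mol → 0.22974 mol K, 0.11487 mol O.
Al2O3: 18.53/101.961 = 0.18174 mol → 0.36348 mol Al, 0.54522 mol O.
SiO2: 65.61/60.083 = 1.09199 mol → 1.09199 mol Si, 2.18398 mol O.
Total oxygen = 2.91232 mol. Normalization factor = 8/2.91232 = 2.74695.
Na per 8 O = 0.13650 × 2.74695 = 0.375.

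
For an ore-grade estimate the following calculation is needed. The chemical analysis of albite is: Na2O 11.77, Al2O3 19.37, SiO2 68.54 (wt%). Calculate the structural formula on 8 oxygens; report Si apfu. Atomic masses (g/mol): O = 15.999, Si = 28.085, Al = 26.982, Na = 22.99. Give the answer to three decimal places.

Na2O: 11.77/61.979 = 0.18990 mol → 0.37980 mol Na, 0.18990 mol O.
Al2O3: 19.37/101.961 = 0.18997 mol → 0.37994 mol Al, 0.56991 mol O.
SiO2: 68.54/60.083 = 1.14076 mol → 1.14076 mol Si, 2.28152 mol O.
Total oxygen = 3.04133 mol. Normalization factor = 8/3.04133 = 2.63043.
Si per 8 O = 1.14076 × 2.63043 = 3.001.

3.001 Si apfu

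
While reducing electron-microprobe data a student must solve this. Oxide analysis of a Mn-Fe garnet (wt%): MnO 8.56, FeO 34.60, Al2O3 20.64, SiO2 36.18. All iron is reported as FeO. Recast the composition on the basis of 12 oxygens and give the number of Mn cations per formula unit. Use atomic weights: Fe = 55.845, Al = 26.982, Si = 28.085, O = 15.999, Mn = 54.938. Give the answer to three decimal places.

0.600 Mn apfu

MnO: 8.56/70.937 = 0.12067 mol → 0.12067 mol Mn, 0.12067 mol O.
FeO: 34.60/71.844 = 0.48160 mol → 0.48160 mol Fe, 0.48160 mol O.
Al2O3: 20.64/101.961 = 0.20243 mol → 0.40486 mol Al, 0.60729 mol O.
SiO2: 36.18/60.083 = 0.60217 mol → 0.60217 mol Si, 1.20434 mol O.
Total oxygen = 2.41390 mol. Normalization factor = 12/2.41390 = 4.97121.
Mn per 12 O = 0.12067 × 4.97121 = 0.600.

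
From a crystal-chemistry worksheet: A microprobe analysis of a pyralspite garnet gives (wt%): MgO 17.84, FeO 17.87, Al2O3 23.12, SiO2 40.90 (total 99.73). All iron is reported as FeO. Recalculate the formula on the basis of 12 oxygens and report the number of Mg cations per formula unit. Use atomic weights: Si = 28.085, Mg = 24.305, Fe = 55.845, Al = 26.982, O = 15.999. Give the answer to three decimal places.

MgO (M=40.304): mol = 0.44264; Mg = 0.44264, O = 0.44264.
FeO (M=71.844): mol = 0.24873; Fe = 0.24873, O = 0.24873.
Al2O3 (M=101.961): mol = 0.22675; Al = 0.45350, O = 0.68025.
SiO2 (M=60.083): mol = 0.68072; Si = 0.68072, O = 1.36144.
ΣO = 2.73306; factor = 12/ΣO = 4.39068.
Mg apfu = 0.44264 × 4.39068 = 1.943.

1.943 Mg apfu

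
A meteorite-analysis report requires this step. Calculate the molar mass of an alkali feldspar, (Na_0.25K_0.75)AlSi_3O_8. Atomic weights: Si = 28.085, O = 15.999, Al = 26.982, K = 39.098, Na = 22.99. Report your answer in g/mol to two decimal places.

274.30 g/mol

The formula mass is the sum 0.25*22.99 + 0.75*39.098 + 1*26.982 + 3*28.085 + 8*15.999.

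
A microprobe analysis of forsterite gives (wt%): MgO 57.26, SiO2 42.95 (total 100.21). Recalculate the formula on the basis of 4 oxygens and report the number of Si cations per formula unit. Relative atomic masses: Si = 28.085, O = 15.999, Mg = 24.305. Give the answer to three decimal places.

MgO (M=40.304): mol = 1.42070; Mg = 1.42070, O = 1.42070.
SiO2 (M=60.083): mol = 0.71484; Si = 0.71484, O = 1.42968.
ΣO = 2.85038; factor = 4/ΣO = 1.40332.
Si apfu = 0.71484 × 1.40332 = 1.003.

1.003 Si apfu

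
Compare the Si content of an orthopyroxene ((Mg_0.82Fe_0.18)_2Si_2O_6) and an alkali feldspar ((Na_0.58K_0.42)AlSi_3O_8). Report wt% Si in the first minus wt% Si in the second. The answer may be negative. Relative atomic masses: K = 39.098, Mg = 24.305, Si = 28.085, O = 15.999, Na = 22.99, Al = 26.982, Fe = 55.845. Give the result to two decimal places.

First mineral: 56.170 g Si in 212.128 g formula = 26.48 wt% Si.
Second mineral: 84.255 g Si in 268.984 g formula = 31.32 wt% Si.
26.48% − 31.32% gives a difference of -4.84 percentage points.

-4.84 percentage points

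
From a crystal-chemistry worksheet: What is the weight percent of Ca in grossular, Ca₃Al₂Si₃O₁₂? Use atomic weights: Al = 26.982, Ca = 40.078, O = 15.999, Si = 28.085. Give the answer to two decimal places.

26.69 wt%

M(Ca₃Al₂Si₃O₁₂) = 450.441 g/mol.
Ca contributes 3 × 40.078 = 120.234 g per mole.
120.234/450.441 = 0.2669 → 26.69%.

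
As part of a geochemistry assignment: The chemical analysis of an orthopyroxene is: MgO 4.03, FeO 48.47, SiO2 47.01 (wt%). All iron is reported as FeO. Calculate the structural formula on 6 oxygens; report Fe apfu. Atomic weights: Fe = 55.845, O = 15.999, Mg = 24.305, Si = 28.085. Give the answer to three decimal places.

1.730 Fe apfu

MgO (M=40.304): mol = 0.09999; Mg = 0.09999, O = 0.09999.
FeO (M=71.844): mol = 0.67466; Fe = 0.67466, O = 0.67466.
SiO2 (M=60.083): mol = 0.78242; Si = 0.78242, O = 1.56484.
ΣO = 2.33949; factor = 6/ΣO = 2.56466.
Fe apfu = 0.67466 × 2.56466 = 1.730.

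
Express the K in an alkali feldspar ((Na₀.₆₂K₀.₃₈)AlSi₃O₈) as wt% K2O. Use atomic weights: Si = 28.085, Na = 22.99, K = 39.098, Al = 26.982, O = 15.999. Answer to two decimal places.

M((Na₀.₆₂K₀.₃₈)AlSi₃O₈) = 268.340 g/mol; M(K2O) = 94.195 g/mol.
Moles K2O per formula unit = 0.38 K ÷ 2 = 0.1900.
K2O fraction = (0.1900 × 94.195) / 268.340 = 17.897/268.340 = 0.0667.

6.67 wt%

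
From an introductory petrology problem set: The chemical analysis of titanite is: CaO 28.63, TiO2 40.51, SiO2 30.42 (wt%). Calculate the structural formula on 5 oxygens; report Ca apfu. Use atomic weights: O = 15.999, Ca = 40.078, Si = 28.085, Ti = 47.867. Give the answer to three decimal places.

28.63 wt% CaO ÷ 56.077 g/mol = 0.51055 mol, giving 0.51055 Ca and 0.51055 O.
40.51 wt% TiO2 ÷ 79.865 g/mol = 0.50723 mol, giving 0.50723 Ti and 1.01446 O.
30.42 wt% SiO2 ÷ 60.083 g/mol = 0.50630 mol, giving 0.50630 Si and 1.01260 O.
Oxygen sums to 2.53761; scaling by 5/2.53761 = 1.97036 puts the formula on 5 O.
Ca: 0.51055 × 1.97036 = 1.006 atoms per formula unit.

1.006 Ca apfu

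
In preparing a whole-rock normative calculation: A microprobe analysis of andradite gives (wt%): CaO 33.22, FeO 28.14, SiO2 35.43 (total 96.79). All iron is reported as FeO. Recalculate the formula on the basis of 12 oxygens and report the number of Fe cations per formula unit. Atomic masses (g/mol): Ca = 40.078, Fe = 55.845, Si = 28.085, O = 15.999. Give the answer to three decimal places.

2.173 Fe apfu

CaO: 33.22/56.077 = 0.59240 mol → 0.59240 mol Ca, 0.59240 mol O.
FeO: 28.14/71.844 = 0.39168 mol → 0.39168 mol Fe, 0.39168 mol O.
SiO2: 35.43/60.083 = 0.58968 mol → 0.58968 mol Si, 1.17936 mol O.
Total oxygen = 2.16344 mol. Normalization factor = 12/2.16344 = 5.54672.
Fe per 12 O = 0.39168 × 5.54672 = 2.173.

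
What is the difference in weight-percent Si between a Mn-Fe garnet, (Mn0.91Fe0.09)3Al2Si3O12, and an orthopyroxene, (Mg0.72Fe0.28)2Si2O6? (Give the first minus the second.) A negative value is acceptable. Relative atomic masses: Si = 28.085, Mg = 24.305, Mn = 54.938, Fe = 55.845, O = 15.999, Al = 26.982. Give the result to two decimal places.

First mineral: 84.255 g Si in 495.266 g formula = 17.01 wt% Si.
Second mineral: 56.170 g Si in 218.436 g formula = 25.71 wt% Si.
17.01% − 25.71% gives a difference of -8.70 percentage points.

-8.70 percentage points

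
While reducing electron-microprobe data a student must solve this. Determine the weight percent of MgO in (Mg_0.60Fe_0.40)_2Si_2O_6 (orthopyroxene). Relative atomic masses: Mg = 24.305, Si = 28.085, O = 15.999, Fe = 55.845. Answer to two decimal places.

Formula mass = 226.006 g/mol.
1.20 Mg → 1.2000 mol MgO per formula unit; M(MgO) = 40.304, so MgO mass = 48.365 g.
48.365/226.006 × 100 = 21.40 wt%.

21.40 wt%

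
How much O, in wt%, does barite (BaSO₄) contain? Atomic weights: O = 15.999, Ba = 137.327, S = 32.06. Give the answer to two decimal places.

Formula mass = 1×137.327 + 1×32.06 + 4×15.999 = 233.383 g/mol, of which 63.996 g is O.
So O makes up 63.996/233.383 = 0.2742 of the mass, i.e. 27.42%.

27.42 wt%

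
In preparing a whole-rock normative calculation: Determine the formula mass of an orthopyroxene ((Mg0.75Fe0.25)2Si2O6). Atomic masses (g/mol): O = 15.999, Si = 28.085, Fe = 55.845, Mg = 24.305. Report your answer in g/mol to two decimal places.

216.54 g/mol

The formula mass is the sum 1.50*24.305 + 0.50*55.845 + 2*28.085 + 6*15.999.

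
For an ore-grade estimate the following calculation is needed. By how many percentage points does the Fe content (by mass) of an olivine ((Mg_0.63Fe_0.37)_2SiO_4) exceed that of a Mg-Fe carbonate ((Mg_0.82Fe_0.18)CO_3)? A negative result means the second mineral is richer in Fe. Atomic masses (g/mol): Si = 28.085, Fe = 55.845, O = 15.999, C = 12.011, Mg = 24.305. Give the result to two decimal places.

14.02 percentage points

Fe in (Mg_0.63Fe_0.37)_2SiO_4: molar mass 164.031 g/mol; 0.74×55.845 = 41.325 g → 25.19 wt%.
Fe in (Mg_0.82Fe_0.18)CO_3: molar mass 89.990 g/mol; 0.18×55.845 = 10.052 g → 11.17 wt%.
Difference = 25.19 − 11.17 = 14.02 percentage points.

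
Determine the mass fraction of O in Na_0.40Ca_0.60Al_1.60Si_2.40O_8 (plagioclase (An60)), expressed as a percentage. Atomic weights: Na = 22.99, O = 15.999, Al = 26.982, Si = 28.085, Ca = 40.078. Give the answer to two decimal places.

M(Na_0.40Ca_0.60Al_1.60Si_2.40O_8) = 271.810 g/mol.
O contributes 8 × 15.999 = 127.992 g per mole.
127.992/271.810 = 0.4709 → 47.09%.

47.09 weight percent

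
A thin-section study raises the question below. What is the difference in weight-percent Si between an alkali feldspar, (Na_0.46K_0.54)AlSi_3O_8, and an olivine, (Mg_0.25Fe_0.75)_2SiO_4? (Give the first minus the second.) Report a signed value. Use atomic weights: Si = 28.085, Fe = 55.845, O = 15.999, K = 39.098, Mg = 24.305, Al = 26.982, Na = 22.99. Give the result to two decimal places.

16.16 percentage points

First mineral: 84.255 g Si in 270.917 g formula = 31.10 wt% Si.
Second mineral: 28.085 g Si in 188.001 g formula = 14.94 wt% Si.
31.10% − 14.94% gives a difference of 16.16 percentage points.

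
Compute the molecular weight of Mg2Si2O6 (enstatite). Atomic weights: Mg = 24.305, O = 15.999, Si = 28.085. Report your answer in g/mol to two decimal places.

200.77 g/mol

Mg: 2 × 24.305 = 48.6100
Si: 2 × 28.085 = 56.1700
O: 6 × 15.999 = 95.9940
Summing the contributions gives the formula mass.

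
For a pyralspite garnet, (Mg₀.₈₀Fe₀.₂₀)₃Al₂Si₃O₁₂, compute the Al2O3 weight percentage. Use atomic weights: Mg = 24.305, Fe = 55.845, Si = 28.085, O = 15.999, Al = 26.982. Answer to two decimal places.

24.16 wt%

Molar mass of (Mg₀.₈₀Fe₀.₂₀)₃Al₂Si₃O₁₂ = 2.40·24.305 + 0.60·55.845 + 2·26.982 + 3·28.085 + 12·15.999 = 422.046 g/mol.
Each formula unit contains 2 Al, equivalent to 2/2 = 1.0000 mol Al2O3.
M(Al2O3) = 2×26.982 + 3×15.999 = 101.961 g/mol.
Mass of Al2O3 per formula unit = 1.0000 × 101.961 = 101.961 g.
Al2O3 wt% = 101.961 / 422.046 × 100 = 24.16%.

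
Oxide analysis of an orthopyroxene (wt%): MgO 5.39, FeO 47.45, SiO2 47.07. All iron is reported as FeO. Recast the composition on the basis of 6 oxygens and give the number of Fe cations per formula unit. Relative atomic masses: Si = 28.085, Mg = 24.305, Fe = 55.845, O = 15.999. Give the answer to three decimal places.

1.678 Fe apfu

MgO: 5.39/40.304 = 0.13373 mol → 0.13373 mol Mg, 0.13373 mol O.
FeO: 47.45/71.844 = 0.66046 mol → 0.66046 mol Fe, 0.66046 mol O.
SiO2: 47.07/60.083 = 0.78342 mol → 0.78342 mol Si, 1.56684 mol O.
Total oxygen = 2.36103 mol. Normalization factor = 6/2.36103 = 2.54126.
Fe per 6 O = 0.66046 × 2.54126 = 1.678.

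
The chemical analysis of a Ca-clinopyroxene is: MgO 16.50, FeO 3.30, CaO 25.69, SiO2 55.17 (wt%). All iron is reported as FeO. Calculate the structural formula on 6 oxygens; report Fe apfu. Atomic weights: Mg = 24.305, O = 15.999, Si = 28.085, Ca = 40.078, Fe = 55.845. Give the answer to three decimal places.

0.100 Fe apfu

16.50 wt% MgO ÷ 40.304 g/mol = 0.40939 mol, giving 0.40939 Mg and 0.40939 O.
3.30 wt% FeO ÷ 71.844 g/mol = 0.04593 mol, giving 0.04593 Fe and 0.04593 O.
25.69 wt% CaO ÷ 56.077 g/mol = 0.45812 mol, giving 0.45812 Ca and 0.45812 O.
55.17 wt% SiO2 ÷ 60.083 g/mol = 0.91823 mol, giving 0.91823 Si and 1.83646 O.
Oxygen sums to 2.74990; scaling by 6/2.74990 = 2.18190 puts the formula on 6 O.
Fe: 0.04593 × 2.18190 = 0.100 atoms per formula unit.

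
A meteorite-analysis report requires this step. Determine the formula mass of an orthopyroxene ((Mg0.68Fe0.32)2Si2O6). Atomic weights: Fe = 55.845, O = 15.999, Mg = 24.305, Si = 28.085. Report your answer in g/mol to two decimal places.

220.96 g/mol

The formula mass is the sum 1.36×24.305 + 0.64×55.845 + 2×28.085 + 6×15.999.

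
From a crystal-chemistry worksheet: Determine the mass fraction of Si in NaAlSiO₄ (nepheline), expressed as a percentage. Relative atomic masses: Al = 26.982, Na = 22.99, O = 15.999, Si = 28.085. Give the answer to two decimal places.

19.77 mass %

M(NaAlSiO₄) = 142.053 g/mol.
Si contributes 1 × 28.085 = 28.085 g per mole.
28.085/142.053 = 0.1977 → 19.77%.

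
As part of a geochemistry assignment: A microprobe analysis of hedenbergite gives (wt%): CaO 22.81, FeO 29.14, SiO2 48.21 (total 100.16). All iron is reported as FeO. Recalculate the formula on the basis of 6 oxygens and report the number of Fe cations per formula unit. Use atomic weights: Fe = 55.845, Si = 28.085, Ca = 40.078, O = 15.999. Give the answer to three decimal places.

CaO (M=56.077): mol = 0.40676; Ca = 0.40676, O = 0.40676.
FeO (M=71.844): mol = 0.40560; Fe = 0.40560, O = 0.40560.
SiO2 (M=60.083): mol = 0.80239; Si = 0.80239, O = 1.60478.
ΣO = 2.41714; factor = 6/ΣO = 2.48227.
Fe apfu = 0.40560 × 2.48227 = 1.007.

1.007 Fe apfu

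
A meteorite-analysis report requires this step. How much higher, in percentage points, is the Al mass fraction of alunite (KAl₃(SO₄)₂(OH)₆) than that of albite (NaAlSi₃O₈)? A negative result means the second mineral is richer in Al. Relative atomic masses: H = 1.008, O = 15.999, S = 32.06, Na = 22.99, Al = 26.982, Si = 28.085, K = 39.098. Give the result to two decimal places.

First mineral: 80.946 g Al in 414.198 g formula = 19.54 wt% Al.
Second mineral: 26.982 g Al in 262.219 g formula = 10.29 wt% Al.
19.54% − 10.29% gives a difference of 9.25 percentage points.

9.25 percentage points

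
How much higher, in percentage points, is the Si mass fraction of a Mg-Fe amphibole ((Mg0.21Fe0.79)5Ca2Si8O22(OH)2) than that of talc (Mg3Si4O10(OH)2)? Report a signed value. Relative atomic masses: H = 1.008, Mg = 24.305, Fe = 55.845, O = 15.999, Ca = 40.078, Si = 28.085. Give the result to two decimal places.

-5.64 percentage points

Si in (Mg0.21Fe0.79)5Ca2Si8O22(OH)2: molar mass 936.936 g/mol; 8×28.085 = 224.680 g → 23.98 wt%.
Si in Mg3Si4O10(OH)2: molar mass 379.259 g/mol; 4×28.085 = 112.340 g → 29.62 wt%.
Difference = 23.98 − 29.62 = -5.64 percentage points.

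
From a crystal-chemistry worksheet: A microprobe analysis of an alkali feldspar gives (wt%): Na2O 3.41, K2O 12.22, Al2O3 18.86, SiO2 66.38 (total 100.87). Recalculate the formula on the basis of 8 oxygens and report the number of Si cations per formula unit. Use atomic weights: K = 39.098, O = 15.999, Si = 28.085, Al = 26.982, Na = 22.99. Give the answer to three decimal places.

Na2O: 3.41/61.979 = 0.05502 mol → 0.11004 mol Na, 0.05502 mol O.
K2O: 12.22/94.195 = 0.12973 mol → 0.25946 mol K, 0.12973 mol O.
Al2O3: 18.86/101.961 = 0.18497 mol → 0.36994 mol Al, 0.55491 mol O.
SiO2: 66.38/60.083 = 1.10481 mol → 1.10481 mol Si, 2.20962 mol O.
Total oxygen = 2.94928 mol. Normalization factor = 8/2.94928 = 2.71253.
Si per 8 O = 1.10481 × 2.71253 = 2.997.

2.997 Si apfu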